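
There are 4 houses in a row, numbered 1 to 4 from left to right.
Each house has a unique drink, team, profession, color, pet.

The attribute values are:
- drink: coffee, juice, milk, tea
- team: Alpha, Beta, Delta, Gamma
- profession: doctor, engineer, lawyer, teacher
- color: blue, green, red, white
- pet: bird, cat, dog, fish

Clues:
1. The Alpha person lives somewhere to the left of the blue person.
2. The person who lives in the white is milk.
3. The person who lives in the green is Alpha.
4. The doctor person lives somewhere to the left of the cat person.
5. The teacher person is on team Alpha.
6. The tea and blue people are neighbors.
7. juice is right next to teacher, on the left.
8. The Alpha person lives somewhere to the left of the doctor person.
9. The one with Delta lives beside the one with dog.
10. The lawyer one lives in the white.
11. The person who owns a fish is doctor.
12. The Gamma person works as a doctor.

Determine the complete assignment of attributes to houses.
Solution:

House | Drink | Team | Profession | Color | Pet
-----------------------------------------------
  1   | juice | Delta | engineer | red | bird
  2   | tea | Alpha | teacher | green | dog
  3   | coffee | Gamma | doctor | blue | fish
  4   | milk | Beta | lawyer | white | cat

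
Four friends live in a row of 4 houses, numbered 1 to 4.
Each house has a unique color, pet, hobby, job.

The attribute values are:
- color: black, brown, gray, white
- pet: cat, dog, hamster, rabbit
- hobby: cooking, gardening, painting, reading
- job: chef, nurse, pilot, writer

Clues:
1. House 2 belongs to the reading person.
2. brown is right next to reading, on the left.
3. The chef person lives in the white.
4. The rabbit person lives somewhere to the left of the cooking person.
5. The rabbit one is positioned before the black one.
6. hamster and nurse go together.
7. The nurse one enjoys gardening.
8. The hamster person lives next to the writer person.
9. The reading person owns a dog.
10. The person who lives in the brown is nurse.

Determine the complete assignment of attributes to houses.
Solution:

House | Color | Pet | Hobby | Job
---------------------------------
  1   | brown | hamster | gardening | nurse
  2   | gray | dog | reading | writer
  3   | white | rabbit | painting | chef
  4   | black | cat | cooking | pilot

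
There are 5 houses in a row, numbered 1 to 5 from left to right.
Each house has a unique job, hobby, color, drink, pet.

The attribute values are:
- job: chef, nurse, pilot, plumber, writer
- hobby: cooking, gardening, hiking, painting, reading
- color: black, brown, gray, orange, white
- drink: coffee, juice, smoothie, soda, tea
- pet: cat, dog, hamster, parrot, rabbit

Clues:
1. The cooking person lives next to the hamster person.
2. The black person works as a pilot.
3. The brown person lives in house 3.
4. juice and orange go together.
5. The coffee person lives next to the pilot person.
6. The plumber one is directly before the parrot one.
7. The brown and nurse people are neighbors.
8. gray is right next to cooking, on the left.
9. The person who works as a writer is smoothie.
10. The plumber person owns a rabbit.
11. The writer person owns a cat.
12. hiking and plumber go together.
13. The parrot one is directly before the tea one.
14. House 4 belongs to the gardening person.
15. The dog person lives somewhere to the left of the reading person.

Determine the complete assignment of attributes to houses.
Solution:

House | Job | Hobby | Color | Drink | Pet
-----------------------------------------
  1   | plumber | hiking | gray | coffee | rabbit
  2   | pilot | cooking | black | soda | parrot
  3   | chef | painting | brown | tea | hamster
  4   | nurse | gardening | orange | juice | dog
  5   | writer | reading | white | smoothie | cat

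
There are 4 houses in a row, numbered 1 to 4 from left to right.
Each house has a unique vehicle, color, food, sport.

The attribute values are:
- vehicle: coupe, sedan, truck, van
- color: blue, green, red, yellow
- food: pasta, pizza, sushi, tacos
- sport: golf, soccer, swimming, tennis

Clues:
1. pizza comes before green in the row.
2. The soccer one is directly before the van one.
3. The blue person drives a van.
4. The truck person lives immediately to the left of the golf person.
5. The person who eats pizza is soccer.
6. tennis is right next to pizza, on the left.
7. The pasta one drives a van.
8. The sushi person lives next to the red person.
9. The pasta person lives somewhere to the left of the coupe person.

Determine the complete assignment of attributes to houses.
Solution:

House | Vehicle | Color | Food | Sport
--------------------------------------
  1   | sedan | yellow | sushi | tennis
  2   | truck | red | pizza | soccer
  3   | van | blue | pasta | golf
  4   | coupe | green | tacos | swimming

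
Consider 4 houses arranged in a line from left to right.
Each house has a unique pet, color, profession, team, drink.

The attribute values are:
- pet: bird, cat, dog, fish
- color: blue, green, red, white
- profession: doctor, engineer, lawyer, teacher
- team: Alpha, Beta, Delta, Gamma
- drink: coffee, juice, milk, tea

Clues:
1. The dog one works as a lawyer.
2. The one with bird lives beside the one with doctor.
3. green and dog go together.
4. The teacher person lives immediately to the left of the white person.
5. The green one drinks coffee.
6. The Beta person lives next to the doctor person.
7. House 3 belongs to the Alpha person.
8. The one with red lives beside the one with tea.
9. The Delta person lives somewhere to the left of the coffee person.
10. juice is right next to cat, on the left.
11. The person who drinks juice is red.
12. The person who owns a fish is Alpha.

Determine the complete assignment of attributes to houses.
Solution:

House | Pet | Color | Profession | Team | Drink
-----------------------------------------------
  1   | bird | red | teacher | Beta | juice
  2   | cat | white | doctor | Delta | tea
  3   | fish | blue | engineer | Alpha | milk
  4   | dog | green | lawyer | Gamma | coffee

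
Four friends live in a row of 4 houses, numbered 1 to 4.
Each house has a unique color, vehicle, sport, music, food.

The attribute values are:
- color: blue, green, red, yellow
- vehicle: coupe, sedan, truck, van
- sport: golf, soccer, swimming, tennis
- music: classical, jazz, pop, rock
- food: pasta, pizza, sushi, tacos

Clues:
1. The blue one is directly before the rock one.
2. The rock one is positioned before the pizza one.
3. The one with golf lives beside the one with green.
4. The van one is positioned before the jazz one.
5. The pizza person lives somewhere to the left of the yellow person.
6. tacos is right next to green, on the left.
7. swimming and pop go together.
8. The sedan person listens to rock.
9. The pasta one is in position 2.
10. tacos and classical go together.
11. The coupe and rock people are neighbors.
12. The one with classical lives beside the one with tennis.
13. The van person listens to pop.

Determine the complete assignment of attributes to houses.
Solution:

House | Color | Vehicle | Sport | Music | Food
----------------------------------------------
  1   | blue | coupe | golf | classical | tacos
  2   | green | sedan | tennis | rock | pasta
  3   | red | van | swimming | pop | pizza
  4   | yellow | truck | soccer | jazz | sushi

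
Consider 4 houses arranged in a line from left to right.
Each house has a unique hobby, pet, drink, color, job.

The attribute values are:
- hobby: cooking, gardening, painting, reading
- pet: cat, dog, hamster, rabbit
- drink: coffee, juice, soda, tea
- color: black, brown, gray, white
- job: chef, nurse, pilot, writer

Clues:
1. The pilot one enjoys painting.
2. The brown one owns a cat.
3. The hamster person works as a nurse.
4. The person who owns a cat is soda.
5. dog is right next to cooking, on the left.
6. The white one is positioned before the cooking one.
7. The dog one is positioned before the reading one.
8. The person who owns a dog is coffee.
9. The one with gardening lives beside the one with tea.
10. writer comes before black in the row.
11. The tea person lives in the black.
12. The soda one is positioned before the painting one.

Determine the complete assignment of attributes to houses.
Solution:

House | Hobby | Pet | Drink | Color | Job
-----------------------------------------
  1   | gardening | dog | coffee | white | writer
  2   | cooking | hamster | tea | black | nurse
  3   | reading | cat | soda | brown | chef
  4   | painting | rabbit | juice | gray | pilot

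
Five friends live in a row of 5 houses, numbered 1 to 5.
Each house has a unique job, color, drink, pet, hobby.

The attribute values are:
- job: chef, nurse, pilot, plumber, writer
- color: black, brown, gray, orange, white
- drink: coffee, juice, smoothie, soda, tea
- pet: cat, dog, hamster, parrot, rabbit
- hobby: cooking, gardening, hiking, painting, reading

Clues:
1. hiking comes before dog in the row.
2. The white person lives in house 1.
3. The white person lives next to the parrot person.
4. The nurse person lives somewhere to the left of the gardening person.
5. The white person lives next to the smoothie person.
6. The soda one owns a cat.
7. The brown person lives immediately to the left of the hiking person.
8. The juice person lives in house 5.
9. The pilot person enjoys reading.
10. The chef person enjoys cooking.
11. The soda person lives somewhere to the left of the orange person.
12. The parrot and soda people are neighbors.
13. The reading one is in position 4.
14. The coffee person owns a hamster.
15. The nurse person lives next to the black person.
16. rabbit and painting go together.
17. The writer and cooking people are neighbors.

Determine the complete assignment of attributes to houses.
Solution:

House | Job | Color | Drink | Pet | Hobby
-----------------------------------------
  1   | writer | white | tea | rabbit | painting
  2   | chef | brown | smoothie | parrot | cooking
  3   | nurse | gray | soda | cat | hiking
  4   | pilot | black | coffee | hamster | reading
  5   | plumber | orange | juice | dog | gardening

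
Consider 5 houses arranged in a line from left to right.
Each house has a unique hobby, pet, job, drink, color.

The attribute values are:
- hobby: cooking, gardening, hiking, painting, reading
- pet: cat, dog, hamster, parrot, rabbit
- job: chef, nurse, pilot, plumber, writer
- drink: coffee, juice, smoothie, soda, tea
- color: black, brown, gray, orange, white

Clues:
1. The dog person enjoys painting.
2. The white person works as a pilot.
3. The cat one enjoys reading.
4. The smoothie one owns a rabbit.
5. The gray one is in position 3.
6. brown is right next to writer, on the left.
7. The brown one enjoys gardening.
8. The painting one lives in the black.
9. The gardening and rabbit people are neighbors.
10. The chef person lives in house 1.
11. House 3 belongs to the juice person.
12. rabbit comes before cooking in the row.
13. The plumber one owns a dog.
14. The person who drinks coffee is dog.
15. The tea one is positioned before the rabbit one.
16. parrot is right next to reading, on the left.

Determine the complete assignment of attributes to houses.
Solution:

House | Hobby | Pet | Job | Drink | Color
-----------------------------------------
  1   | gardening | hamster | chef | tea | brown
  2   | hiking | rabbit | writer | smoothie | orange
  3   | cooking | parrot | nurse | juice | gray
  4   | reading | cat | pilot | soda | white
  5   | painting | dog | plumber | coffee | black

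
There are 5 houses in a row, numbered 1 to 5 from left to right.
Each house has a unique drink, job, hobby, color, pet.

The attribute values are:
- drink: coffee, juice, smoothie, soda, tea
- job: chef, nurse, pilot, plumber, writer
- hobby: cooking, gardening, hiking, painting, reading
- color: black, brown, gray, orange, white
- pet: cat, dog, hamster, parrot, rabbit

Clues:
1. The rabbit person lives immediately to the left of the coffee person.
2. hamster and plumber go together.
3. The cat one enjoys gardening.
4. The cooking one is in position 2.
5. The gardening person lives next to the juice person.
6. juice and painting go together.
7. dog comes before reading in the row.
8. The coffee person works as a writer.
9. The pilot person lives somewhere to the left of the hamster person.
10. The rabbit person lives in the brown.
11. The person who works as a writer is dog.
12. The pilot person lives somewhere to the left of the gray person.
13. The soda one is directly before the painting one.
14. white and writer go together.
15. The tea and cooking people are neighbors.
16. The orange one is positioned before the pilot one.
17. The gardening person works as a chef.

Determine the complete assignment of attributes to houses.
Solution:

House | Drink | Job | Hobby | Color | Pet
-----------------------------------------
  1   | tea | nurse | hiking | brown | rabbit
  2   | coffee | writer | cooking | white | dog
  3   | soda | chef | gardening | orange | cat
  4   | juice | pilot | painting | black | parrot
  5   | smoothie | plumber | reading | gray | hamster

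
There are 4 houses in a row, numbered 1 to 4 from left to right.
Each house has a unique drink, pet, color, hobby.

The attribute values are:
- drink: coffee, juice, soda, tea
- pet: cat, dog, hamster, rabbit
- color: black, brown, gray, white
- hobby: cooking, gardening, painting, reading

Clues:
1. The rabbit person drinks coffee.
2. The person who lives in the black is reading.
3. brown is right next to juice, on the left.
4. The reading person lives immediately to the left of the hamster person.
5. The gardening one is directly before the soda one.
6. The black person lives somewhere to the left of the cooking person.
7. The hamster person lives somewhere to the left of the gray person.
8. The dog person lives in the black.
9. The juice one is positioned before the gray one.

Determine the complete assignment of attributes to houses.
Solution:

House | Drink | Pet | Color | Hobby
-----------------------------------
  1   | coffee | rabbit | brown | painting
  2   | juice | dog | black | reading
  3   | tea | hamster | white | gardening
  4   | soda | cat | gray | cooking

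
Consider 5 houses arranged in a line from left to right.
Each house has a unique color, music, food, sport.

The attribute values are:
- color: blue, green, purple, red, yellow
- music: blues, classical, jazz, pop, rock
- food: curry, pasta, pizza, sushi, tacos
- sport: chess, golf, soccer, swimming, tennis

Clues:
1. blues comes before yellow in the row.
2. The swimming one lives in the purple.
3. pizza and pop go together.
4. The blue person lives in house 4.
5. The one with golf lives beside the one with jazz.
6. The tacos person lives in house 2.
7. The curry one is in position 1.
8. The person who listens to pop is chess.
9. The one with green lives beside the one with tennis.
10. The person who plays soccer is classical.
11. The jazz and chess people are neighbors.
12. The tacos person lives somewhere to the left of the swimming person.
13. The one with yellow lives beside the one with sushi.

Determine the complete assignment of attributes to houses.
Solution:

House | Color | Music | Food | Sport
------------------------------------
  1   | green | blues | curry | golf
  2   | red | jazz | tacos | tennis
  3   | yellow | pop | pizza | chess
  4   | blue | classical | sushi | soccer
  5   | purple | rock | pasta | swimming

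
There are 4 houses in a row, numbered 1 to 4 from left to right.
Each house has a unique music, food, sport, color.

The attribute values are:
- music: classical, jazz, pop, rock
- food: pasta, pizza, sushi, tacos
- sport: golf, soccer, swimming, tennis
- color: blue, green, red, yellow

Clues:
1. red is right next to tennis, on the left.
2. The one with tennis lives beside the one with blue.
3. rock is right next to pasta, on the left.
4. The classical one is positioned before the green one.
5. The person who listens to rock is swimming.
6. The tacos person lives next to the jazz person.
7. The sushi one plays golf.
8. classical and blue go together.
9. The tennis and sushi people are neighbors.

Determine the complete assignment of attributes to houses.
Solution:

House | Music | Food | Sport | Color
------------------------------------
  1   | rock | tacos | swimming | red
  2   | jazz | pasta | tennis | yellow
  3   | classical | sushi | golf | blue
  4   | pop | pizza | soccer | green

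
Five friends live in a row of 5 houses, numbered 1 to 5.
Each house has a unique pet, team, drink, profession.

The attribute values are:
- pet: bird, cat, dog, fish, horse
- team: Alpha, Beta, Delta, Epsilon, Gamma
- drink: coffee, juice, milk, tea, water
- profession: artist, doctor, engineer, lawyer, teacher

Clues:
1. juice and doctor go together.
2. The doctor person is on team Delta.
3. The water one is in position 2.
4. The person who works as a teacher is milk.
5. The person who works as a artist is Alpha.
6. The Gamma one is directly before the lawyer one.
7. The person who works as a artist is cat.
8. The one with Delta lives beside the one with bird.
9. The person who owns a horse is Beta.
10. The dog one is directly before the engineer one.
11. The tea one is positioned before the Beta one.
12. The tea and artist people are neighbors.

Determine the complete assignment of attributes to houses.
Solution:

House | Pet | Team | Drink | Profession
---------------------------------------
  1   | dog | Delta | juice | doctor
  2   | bird | Gamma | water | engineer
  3   | fish | Epsilon | tea | lawyer
  4   | cat | Alpha | coffee | artist
  5   | horse | Beta | milk | teacher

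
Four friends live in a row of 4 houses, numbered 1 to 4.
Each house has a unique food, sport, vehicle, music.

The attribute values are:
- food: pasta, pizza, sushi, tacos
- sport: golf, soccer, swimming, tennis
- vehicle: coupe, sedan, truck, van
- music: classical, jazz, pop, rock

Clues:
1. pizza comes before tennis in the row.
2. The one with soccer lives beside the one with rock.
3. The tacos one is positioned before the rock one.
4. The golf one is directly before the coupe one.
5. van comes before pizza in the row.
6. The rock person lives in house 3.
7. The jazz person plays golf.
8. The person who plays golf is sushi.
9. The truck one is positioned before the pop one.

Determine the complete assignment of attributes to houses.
Solution:

House | Food | Sport | Vehicle | Music
--------------------------------------
  1   | sushi | golf | van | jazz
  2   | tacos | soccer | coupe | classical
  3   | pizza | swimming | truck | rock
  4   | pasta | tennis | sedan | pop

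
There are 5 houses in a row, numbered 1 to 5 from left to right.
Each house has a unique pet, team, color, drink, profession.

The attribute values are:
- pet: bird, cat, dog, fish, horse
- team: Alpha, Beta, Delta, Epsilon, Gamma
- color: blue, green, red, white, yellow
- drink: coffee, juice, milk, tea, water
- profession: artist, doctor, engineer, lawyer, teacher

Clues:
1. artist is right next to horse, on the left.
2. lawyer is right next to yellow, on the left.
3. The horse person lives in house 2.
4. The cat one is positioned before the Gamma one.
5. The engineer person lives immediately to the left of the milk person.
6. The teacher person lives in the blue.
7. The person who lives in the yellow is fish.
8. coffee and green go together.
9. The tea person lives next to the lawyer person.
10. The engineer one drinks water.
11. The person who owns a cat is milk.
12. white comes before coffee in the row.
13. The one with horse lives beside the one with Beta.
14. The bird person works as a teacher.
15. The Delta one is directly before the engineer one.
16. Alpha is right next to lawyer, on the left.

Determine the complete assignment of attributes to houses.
Solution:

House | Pet | Team | Color | Drink | Profession
-----------------------------------------------
  1   | dog | Alpha | white | tea | artist
  2   | horse | Delta | green | coffee | lawyer
  3   | fish | Beta | yellow | water | engineer
  4   | cat | Epsilon | red | milk | doctor
  5   | bird | Gamma | blue | juice | teacher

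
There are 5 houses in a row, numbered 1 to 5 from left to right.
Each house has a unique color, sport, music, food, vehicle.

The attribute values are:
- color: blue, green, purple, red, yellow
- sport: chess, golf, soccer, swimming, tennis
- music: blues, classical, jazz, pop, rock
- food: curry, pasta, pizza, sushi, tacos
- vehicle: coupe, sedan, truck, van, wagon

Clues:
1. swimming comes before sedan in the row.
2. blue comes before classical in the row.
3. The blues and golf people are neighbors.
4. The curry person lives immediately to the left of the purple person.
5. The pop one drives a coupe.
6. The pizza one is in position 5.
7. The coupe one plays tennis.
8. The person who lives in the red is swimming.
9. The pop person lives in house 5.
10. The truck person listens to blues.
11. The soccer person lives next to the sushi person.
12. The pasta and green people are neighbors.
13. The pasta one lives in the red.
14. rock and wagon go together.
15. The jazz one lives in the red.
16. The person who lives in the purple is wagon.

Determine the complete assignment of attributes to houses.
Solution:

House | Color | Sport | Music | Food | Vehicle
----------------------------------------------
  1   | blue | soccer | blues | curry | truck
  2   | purple | golf | rock | sushi | wagon
  3   | red | swimming | jazz | pasta | van
  4   | green | chess | classical | tacos | sedan
  5   | yellow | tennis | pop | pizza | coupe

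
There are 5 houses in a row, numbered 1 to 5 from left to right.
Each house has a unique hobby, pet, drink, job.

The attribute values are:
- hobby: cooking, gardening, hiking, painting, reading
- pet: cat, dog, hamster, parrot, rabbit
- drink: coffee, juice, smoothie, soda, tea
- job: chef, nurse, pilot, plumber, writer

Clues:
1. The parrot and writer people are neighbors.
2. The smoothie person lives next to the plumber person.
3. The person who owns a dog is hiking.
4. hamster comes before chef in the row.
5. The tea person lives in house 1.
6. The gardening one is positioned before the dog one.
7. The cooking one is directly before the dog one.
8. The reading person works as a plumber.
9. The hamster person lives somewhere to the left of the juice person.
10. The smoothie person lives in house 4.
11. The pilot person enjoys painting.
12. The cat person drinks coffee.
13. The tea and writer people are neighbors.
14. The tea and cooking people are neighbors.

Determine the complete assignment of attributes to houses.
Solution:

House | Hobby | Pet | Drink | Job
---------------------------------
  1   | gardening | parrot | tea | nurse
  2   | cooking | hamster | soda | writer
  3   | hiking | dog | juice | chef
  4   | painting | rabbit | smoothie | pilot
  5   | reading | cat | coffee | plumber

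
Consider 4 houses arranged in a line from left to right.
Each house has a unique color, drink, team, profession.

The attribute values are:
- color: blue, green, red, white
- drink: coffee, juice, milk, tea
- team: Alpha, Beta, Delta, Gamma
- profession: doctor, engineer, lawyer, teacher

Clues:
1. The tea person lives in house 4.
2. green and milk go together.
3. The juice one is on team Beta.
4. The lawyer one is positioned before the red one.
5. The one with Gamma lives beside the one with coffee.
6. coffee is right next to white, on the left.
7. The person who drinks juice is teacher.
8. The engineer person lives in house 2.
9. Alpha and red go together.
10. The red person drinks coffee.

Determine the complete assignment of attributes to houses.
Solution:

House | Color | Drink | Team | Profession
-----------------------------------------
  1   | green | milk | Gamma | lawyer
  2   | red | coffee | Alpha | engineer
  3   | white | juice | Beta | teacher
  4   | blue | tea | Delta | doctor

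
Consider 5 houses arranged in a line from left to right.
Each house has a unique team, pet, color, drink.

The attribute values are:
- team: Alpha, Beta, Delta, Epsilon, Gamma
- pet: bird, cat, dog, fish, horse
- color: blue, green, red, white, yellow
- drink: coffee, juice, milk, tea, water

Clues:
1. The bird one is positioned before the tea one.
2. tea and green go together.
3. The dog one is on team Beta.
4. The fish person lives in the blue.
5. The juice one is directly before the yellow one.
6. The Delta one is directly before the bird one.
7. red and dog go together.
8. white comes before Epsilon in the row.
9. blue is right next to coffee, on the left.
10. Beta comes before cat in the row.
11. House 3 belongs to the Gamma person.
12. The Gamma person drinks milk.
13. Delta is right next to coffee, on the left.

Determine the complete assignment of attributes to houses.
Solution:

House | Team | Pet | Color | Drink
----------------------------------
  1   | Delta | fish | blue | juice
  2   | Alpha | bird | yellow | coffee
  3   | Gamma | horse | white | milk
  4   | Beta | dog | red | water
  5   | Epsilon | cat | green | tea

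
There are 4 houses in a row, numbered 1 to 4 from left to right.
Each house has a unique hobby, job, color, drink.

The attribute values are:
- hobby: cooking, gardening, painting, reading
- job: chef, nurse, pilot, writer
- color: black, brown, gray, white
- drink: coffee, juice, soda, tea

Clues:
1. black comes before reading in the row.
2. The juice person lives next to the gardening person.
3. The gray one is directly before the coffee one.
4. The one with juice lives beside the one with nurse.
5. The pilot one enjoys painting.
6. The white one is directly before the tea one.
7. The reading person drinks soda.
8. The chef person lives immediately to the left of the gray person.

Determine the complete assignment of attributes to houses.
Solution:

House | Hobby | Job | Color | Drink
-----------------------------------
  1   | cooking | chef | white | juice
  2   | gardening | nurse | gray | tea
  3   | painting | pilot | black | coffee
  4   | reading | writer | brown | soda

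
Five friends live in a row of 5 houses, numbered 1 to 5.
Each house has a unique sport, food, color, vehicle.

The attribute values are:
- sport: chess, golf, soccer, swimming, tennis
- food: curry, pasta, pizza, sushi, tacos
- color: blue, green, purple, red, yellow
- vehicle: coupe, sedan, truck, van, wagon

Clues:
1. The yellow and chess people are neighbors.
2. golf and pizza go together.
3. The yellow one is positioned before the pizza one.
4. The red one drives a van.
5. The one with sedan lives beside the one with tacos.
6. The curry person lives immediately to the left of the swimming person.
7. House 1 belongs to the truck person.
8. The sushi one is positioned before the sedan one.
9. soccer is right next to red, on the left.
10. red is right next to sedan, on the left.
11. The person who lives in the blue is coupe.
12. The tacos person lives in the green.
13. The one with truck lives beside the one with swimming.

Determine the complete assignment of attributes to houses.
Solution:

House | Sport | Food | Color | Vehicle
--------------------------------------
  1   | soccer | curry | purple | truck
  2   | swimming | sushi | red | van
  3   | tennis | pasta | yellow | sedan
  4   | chess | tacos | green | wagon
  5   | golf | pizza | blue | coupe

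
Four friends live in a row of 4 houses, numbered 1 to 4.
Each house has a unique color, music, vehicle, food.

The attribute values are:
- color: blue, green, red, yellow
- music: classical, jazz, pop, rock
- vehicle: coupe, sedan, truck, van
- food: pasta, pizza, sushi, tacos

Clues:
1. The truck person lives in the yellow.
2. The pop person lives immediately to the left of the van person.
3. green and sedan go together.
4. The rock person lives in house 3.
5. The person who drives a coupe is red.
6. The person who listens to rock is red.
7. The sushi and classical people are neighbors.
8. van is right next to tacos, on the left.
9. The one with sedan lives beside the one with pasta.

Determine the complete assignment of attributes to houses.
Solution:

House | Color | Music | Vehicle | Food
--------------------------------------
  1   | green | pop | sedan | sushi
  2   | blue | classical | van | pasta
  3   | red | rock | coupe | tacos
  4   | yellow | jazz | truck | pizza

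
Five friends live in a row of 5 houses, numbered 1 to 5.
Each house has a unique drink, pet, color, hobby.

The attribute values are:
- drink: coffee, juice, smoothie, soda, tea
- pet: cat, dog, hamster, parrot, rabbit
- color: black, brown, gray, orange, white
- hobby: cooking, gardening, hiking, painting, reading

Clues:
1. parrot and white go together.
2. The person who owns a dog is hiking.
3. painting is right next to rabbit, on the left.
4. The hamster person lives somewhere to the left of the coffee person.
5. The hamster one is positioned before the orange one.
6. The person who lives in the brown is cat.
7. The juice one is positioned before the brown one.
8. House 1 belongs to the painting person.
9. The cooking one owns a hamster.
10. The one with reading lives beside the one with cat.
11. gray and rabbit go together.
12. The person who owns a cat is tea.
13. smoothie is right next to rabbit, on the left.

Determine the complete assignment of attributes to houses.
Solution:

House | Drink | Pet | Color | Hobby
-----------------------------------
  1   | smoothie | parrot | white | painting
  2   | juice | rabbit | gray | reading
  3   | tea | cat | brown | gardening
  4   | soda | hamster | black | cooking
  5   | coffee | dog | orange | hiking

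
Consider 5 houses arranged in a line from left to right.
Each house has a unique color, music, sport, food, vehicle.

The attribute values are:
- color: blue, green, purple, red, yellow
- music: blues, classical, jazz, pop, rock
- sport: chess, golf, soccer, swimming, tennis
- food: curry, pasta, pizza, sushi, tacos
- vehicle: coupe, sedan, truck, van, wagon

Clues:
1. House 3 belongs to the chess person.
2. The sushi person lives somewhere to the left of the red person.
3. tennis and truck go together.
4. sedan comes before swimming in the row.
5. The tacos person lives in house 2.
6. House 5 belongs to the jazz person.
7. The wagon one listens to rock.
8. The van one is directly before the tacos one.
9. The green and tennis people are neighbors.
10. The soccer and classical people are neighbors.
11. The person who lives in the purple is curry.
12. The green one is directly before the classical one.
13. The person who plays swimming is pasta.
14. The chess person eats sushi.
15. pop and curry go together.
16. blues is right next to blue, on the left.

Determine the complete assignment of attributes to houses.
Solution:

House | Color | Music | Sport | Food | Vehicle
----------------------------------------------
  1   | green | blues | soccer | pizza | van
  2   | blue | classical | tennis | tacos | truck
  3   | yellow | rock | chess | sushi | wagon
  4   | purple | pop | golf | curry | sedan
  5   | red | jazz | swimming | pasta | coupe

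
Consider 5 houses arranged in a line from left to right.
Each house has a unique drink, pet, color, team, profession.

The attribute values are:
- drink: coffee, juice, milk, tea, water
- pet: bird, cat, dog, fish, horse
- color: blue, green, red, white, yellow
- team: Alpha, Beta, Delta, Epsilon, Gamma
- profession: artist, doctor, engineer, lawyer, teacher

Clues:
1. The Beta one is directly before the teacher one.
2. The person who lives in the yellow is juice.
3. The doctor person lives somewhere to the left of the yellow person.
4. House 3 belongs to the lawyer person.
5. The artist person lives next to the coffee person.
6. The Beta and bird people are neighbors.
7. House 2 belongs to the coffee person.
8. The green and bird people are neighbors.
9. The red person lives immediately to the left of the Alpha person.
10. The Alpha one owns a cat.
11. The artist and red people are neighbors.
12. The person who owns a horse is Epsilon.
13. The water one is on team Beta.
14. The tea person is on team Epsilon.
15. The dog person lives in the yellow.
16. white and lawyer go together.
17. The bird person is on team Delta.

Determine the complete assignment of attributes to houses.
Solution:

House | Drink | Pet | Color | Team | Profession
-----------------------------------------------
  1   | water | fish | green | Beta | artist
  2   | coffee | bird | red | Delta | teacher
  3   | milk | cat | white | Alpha | lawyer
  4   | tea | horse | blue | Epsilon | doctor
  5   | juice | dog | yellow | Gamma | engineer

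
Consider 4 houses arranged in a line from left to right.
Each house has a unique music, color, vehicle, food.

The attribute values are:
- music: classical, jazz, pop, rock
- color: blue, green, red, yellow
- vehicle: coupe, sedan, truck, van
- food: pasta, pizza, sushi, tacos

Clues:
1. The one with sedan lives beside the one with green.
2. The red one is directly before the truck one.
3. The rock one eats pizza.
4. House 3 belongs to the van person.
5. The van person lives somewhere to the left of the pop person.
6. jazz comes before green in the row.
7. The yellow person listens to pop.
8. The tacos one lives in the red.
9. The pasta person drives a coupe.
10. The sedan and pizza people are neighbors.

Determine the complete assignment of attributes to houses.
Solution:

House | Music | Color | Vehicle | Food
--------------------------------------
  1   | jazz | red | sedan | tacos
  2   | rock | green | truck | pizza
  3   | classical | blue | van | sushi
  4   | pop | yellow | coupe | pasta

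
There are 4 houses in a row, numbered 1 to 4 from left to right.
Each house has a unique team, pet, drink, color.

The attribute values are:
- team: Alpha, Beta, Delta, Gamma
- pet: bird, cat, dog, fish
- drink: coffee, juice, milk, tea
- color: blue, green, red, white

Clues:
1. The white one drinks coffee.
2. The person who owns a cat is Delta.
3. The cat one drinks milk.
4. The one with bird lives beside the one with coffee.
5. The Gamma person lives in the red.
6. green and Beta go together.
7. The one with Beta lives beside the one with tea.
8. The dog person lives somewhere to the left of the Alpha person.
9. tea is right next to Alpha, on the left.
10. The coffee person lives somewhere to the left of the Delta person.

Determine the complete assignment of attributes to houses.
Solution:

House | Team | Pet | Drink | Color
----------------------------------
  1   | Beta | dog | juice | green
  2   | Gamma | bird | tea | red
  3   | Alpha | fish | coffee | white
  4   | Delta | cat | milk | blue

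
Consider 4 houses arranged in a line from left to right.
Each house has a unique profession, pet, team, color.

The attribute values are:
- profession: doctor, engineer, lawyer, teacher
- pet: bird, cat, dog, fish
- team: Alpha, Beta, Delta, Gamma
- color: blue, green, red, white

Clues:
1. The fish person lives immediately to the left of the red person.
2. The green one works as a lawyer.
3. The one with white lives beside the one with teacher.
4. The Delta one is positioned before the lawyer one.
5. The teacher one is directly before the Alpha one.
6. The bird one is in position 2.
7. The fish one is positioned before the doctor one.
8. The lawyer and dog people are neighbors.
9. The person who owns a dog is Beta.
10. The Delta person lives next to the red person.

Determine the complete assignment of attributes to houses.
Solution:

House | Profession | Pet | Team | Color
---------------------------------------
  1   | engineer | fish | Delta | white
  2   | teacher | bird | Gamma | red
  3   | lawyer | cat | Alpha | green
  4   | doctor | dog | Beta | blue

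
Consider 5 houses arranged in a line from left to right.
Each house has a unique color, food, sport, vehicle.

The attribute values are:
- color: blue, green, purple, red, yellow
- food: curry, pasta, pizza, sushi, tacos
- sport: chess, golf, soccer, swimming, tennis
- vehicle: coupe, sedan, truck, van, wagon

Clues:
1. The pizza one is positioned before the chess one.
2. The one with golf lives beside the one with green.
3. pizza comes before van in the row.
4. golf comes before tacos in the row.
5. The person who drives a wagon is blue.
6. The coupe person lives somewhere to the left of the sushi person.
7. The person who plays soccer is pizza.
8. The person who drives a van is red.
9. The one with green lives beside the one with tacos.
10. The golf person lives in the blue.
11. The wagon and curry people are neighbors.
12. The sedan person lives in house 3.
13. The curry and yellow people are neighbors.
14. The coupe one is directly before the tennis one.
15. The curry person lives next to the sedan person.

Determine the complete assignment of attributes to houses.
Solution:

House | Color | Food | Sport | Vehicle
--------------------------------------
  1   | blue | pasta | golf | wagon
  2   | green | curry | swimming | coupe
  3   | yellow | tacos | tennis | sedan
  4   | purple | pizza | soccer | truck
  5   | red | sushi | chess | van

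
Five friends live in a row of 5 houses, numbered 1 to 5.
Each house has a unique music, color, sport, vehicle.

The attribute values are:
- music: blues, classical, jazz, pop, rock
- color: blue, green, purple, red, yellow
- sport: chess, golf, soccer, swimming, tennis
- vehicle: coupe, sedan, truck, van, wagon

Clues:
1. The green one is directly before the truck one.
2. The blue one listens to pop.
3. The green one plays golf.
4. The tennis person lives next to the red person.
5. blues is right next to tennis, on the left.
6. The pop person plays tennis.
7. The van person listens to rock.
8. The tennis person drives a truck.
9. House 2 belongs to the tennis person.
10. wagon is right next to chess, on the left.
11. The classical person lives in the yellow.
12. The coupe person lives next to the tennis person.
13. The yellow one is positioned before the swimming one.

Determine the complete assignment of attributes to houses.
Solution:

House | Music | Color | Sport | Vehicle
---------------------------------------
  1   | blues | green | golf | coupe
  2   | pop | blue | tennis | truck
  3   | jazz | red | soccer | wagon
  4   | classical | yellow | chess | sedan
  5   | rock | purple | swimming | van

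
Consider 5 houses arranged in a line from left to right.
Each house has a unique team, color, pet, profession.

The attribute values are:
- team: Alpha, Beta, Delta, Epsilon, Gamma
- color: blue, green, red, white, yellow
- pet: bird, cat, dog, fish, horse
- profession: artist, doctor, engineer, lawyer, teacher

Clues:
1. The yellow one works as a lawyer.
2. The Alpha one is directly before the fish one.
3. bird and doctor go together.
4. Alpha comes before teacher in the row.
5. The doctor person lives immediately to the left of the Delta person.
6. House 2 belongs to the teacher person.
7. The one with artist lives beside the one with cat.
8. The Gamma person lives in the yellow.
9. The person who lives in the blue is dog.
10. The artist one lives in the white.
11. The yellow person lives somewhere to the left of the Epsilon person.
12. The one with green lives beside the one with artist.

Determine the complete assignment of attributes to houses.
Solution:

House | Team | Color | Pet | Profession
---------------------------------------
  1   | Alpha | red | bird | doctor
  2   | Delta | green | fish | teacher
  3   | Beta | white | horse | artist
  4   | Gamma | yellow | cat | lawyer
  5   | Epsilon | blue | dog | engineer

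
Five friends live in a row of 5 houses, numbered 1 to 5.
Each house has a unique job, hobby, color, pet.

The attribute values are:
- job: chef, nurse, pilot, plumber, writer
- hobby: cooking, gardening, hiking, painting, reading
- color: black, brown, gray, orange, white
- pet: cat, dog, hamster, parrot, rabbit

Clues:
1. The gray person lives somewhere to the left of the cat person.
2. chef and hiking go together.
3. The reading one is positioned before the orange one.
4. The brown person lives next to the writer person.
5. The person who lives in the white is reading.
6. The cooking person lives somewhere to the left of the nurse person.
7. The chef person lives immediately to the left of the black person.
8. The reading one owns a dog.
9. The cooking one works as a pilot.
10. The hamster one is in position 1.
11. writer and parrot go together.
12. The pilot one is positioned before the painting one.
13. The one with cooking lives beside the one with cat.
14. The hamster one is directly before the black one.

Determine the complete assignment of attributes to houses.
Solution:

House | Job | Hobby | Color | Pet
---------------------------------
  1   | chef | hiking | brown | hamster
  2   | writer | gardening | black | parrot
  3   | plumber | reading | white | dog
  4   | pilot | cooking | gray | rabbit
  5   | nurse | painting | orange | cat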